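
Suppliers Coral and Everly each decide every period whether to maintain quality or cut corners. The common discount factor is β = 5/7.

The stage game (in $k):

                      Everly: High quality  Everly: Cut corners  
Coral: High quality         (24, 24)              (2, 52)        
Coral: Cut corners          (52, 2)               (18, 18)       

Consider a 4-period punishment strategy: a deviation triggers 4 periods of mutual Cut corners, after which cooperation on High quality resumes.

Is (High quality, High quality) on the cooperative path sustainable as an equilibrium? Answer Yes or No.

No

IC: β+…+β^4 ≥ (52−24)/(24−18) = 14/3.
At β = 5/7: partial sum = 1.8492 < 4.6667. Cooperation not sustainable.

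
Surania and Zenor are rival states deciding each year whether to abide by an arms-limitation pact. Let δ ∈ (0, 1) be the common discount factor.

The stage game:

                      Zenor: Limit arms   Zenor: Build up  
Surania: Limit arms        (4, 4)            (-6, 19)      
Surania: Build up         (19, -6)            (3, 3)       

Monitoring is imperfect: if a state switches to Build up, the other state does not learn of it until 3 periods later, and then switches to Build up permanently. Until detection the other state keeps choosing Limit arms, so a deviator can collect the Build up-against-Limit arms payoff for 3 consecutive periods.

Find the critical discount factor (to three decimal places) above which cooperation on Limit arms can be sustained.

0.979

The best deviation is to choose Build up for all 3 undetected periods, earning 19 each, then 3 forever once detected.
Deviation value: 19(1−δ^3)/(1−δ) + 3δ^3/(1−δ); cooperation value: 4/(1−δ).
IC: 4 ≥ 19(1−δ^3) + 3δ^3 = 19 − 16δ^3.
So δ^3 ≥ 15/16, giving δ ≥ (15/16)^(1/3) ≈ 0.979.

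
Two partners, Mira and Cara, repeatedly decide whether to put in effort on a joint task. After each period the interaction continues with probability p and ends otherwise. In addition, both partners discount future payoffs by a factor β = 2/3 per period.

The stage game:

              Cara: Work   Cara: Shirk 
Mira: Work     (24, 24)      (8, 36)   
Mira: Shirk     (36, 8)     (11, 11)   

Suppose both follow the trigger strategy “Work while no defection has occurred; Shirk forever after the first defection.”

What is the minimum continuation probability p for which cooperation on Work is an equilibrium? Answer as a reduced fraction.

18/25

Expected continuation weight on next period's payoff is β·p = 2/3·p, which plays the role of the discount factor.
Cooperation requires 2/3·p ≥ (36−24)/(36−11) = 12/25, hence p ≥ 18/25.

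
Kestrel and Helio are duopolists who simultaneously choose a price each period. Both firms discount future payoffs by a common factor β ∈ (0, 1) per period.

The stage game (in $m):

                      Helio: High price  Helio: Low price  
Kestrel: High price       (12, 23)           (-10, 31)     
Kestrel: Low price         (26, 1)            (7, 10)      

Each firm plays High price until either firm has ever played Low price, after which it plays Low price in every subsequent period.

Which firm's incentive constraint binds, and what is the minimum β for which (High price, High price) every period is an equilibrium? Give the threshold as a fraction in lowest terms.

Kestrel; β ≥ 14/19

Kestrel: cooperation gives 12 each period; deviation gives 26 once then 7 forever.
  12/(1−β) ≥ 26 + 7β/(1−β) ⇒ β ≥ 14/19.
Helio: cooperation gives 23 each period; deviation gives 31 once then 10 forever.
  β ≥ 8/21.
Both must hold, so the binding constraint is Kestrel's: β ≥ 14/19.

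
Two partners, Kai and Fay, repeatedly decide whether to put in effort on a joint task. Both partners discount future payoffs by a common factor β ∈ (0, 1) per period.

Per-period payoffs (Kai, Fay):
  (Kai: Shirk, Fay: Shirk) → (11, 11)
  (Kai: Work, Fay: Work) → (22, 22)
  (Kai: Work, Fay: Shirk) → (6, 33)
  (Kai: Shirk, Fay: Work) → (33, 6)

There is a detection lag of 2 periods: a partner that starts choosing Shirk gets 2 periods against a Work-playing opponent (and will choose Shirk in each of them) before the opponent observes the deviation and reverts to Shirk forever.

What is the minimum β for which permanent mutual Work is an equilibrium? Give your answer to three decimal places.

0.707

The best deviation is to choose Shirk for all 2 undetected periods, earning 33 each, then 11 forever once detected.
Deviation value: 33(1−β^2)/(1−β) + 11β^2/(1−β); cooperation value: 22/(1−β).
IC: 22 ≥ 33(1−β^2) + 11β^2 = 33 − 22β^2.
So β^2 ≥ 11/22 = 1/2, giving β ≥ (1/2)^(1/2) ≈ 0.707.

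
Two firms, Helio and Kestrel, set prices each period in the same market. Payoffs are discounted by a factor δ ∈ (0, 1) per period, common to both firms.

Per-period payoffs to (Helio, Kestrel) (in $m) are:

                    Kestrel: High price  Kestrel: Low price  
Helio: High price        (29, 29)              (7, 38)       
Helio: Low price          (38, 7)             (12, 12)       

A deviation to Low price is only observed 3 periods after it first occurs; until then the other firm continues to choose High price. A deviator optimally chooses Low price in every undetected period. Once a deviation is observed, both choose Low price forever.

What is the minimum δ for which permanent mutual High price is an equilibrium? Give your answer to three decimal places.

The best deviation is to choose Low price for all 3 undetected periods, earning 38 each, then 12 forever once detected.
Deviation value: 38(1−δ^3)/(1−δ) + 12δ^3/(1−δ); cooperation value: 29/(1−δ).
IC: 29 ≥ 38(1−δ^3) + 12δ^3 = 38 − 26δ^3.
So δ^3 ≥ 9/26, giving δ ≥ (9/26)^(1/3) ≈ 0.702.

0.702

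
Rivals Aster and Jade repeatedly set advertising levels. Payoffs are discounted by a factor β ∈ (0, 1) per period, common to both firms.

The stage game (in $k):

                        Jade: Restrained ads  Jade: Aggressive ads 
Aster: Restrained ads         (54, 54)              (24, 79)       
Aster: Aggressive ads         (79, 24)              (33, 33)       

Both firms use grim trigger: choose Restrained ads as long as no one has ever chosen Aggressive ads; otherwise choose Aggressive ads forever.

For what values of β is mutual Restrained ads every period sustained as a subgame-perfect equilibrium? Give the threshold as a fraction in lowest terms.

25/46

Under grim trigger the critical discount factor is (T−C)/(T−P) with T = 79, C = 54, P = 33.
β* = (79−54)/(79−33) = 25/46.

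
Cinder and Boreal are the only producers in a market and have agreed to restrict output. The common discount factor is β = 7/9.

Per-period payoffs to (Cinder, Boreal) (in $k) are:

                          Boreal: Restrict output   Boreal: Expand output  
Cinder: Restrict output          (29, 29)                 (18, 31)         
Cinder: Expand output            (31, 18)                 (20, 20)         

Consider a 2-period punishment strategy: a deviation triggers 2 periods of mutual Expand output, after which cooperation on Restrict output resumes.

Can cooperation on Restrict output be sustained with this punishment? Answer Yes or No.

Yes

Comparing payoff streams over the 3 periods until play realigns: cooperate → 29(1+β+…+β^2); deviate → 31 + 20(β+…+β^2).
Cooperation is sustained iff (29−20)(β+…+β^2) ≥ 31−29.
β+…+β^2 = 7/9·(1−(7/9)^2)/(1−7/9) = 1.3827, and (31−29)/(29−20) = 0.2222.
1.3827 ≥ 0.2222, so cooperation is sustainable.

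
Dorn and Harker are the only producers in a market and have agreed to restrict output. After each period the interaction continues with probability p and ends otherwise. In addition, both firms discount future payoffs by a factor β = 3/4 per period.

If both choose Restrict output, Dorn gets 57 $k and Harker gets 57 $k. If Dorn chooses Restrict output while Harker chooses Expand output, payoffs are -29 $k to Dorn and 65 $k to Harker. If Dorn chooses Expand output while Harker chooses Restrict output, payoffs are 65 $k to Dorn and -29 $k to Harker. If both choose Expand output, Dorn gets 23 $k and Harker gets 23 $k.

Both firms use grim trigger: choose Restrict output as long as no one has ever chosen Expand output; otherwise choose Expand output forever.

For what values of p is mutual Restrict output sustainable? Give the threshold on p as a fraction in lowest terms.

With continuation probability p and discount β, the effective per-period discount factor is βp.
Grim-trigger IC: βp ≥ (65−57)/(65−23) = 4/21.
So p ≥ (4/21)/(3/4) = 16/63.

16/63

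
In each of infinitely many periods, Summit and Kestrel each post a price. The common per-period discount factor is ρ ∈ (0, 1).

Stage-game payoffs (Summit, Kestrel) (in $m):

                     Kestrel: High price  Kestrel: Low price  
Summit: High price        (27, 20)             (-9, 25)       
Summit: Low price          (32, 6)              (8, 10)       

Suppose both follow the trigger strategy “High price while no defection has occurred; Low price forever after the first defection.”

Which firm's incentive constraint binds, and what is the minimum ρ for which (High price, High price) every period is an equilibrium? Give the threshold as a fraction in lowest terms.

Kestrel; ρ ≥ 1/3

Summit's threshold: (32−27)/(32−8) = 5/24.
Kestrel's threshold: (25−20)/(25−10) = 1/3.
5/24 < 1/3, so Kestrel binds and ρ* = 1/3.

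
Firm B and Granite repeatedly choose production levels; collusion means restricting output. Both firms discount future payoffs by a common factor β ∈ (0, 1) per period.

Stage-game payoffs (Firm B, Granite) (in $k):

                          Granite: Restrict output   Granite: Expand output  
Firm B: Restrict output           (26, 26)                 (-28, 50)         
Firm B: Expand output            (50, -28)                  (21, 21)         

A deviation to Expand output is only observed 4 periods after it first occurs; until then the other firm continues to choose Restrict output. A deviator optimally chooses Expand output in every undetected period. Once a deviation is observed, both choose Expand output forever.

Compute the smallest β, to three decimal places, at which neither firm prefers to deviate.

0.954

Deviating for the 4 undetected periods gains 50−26 = 24 per period over cooperation, then loses 26−21 = 5 per period forever once punishment starts.
Gain: 24(1 + β + … + β^3); loss: 5·β^4/(1−β).
No profitable deviation ⇔ 24(1−β^4) ≤ 5·β^4, i.e. β^4 ≥ 24/(24+5) = 24/29.
Hence β ≥ (24/29)^(1/4) ≈ 0.954.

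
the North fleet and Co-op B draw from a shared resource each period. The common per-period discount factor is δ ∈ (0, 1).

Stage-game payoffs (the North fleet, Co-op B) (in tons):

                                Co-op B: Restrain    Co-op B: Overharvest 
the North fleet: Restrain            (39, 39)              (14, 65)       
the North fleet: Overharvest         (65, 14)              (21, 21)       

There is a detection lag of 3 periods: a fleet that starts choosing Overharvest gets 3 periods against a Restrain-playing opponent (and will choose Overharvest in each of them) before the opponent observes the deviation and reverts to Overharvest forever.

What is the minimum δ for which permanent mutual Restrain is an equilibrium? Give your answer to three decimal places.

0.839

The best deviation is to choose Overharvest for all 3 undetected periods, earning 65 each, then 21 forever once detected.
Deviation value: 65(1−δ^3)/(1−δ) + 21δ^3/(1−δ); cooperation value: 39/(1−δ).
IC: 39 ≥ 65(1−δ^3) + 21δ^3 = 65 − 44δ^3.
So δ^3 ≥ 26/44 = 13/22, giving δ ≥ (13/22)^(1/3) ≈ 0.839.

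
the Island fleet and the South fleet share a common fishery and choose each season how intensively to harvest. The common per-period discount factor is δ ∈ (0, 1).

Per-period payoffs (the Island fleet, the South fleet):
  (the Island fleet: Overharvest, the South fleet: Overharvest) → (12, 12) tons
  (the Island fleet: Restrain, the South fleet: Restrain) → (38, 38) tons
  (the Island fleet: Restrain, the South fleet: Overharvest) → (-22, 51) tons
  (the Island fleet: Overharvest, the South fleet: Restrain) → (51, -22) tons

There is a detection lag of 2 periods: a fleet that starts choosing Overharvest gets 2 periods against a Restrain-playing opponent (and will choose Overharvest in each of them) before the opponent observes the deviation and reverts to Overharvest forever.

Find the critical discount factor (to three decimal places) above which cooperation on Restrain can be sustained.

A deviator earns 51 for 2 periods, then 12 forever; cooperating earns 38 forever. Multiplying the IC by (1−δ):
38 ≥ 51(1−δ^2) + 12δ^2, so 39·δ^2 ≥ 13 and δ^2 ≥ 1/3.
δ ≥ (1/3)^(1/2) ≈ 0.577.

0.577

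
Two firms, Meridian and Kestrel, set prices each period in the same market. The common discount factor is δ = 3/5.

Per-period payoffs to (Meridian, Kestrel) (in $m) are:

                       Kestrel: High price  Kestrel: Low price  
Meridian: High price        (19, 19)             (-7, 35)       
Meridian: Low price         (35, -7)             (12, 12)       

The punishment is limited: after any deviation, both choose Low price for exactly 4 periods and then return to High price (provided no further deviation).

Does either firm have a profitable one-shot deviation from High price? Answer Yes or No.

Comparing payoff streams over the 5 periods until play realigns: cooperate → 19(1+δ+…+δ^4); deviate → 35 + 12(δ+…+δ^4).
Cooperation is sustained iff (19−12)(δ+…+δ^4) ≥ 35−19.
δ+…+δ^4 = 3/5·(1−(3/5)^4)/(1−3/5) = 1.3056, and (35−19)/(19−12) = 2.2857.
1.3056 < 2.2857, so cooperation is not sustainable.

Yes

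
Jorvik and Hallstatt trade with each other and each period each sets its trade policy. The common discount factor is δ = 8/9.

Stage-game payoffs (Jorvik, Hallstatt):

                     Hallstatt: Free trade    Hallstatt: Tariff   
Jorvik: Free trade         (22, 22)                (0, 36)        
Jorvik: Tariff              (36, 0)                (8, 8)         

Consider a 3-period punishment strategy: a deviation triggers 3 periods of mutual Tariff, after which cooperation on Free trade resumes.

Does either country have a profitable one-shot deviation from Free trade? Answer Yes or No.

No

A one-shot deviation gives 36 now, then 8 for 3 periods, then back to 22.
Gain from deviating: (36−22) today; loss: (22−8) in each of the next 3 periods.
No-deviation condition: (22−8)(δ+…+δ^3) ≥ 36−22, i.e. δ+…+δ^3 ≥ 1.
At δ = 8/9: δ+…+δ^3 = 2.3813 ≥ 1.0000.
So cooperation is sustainable.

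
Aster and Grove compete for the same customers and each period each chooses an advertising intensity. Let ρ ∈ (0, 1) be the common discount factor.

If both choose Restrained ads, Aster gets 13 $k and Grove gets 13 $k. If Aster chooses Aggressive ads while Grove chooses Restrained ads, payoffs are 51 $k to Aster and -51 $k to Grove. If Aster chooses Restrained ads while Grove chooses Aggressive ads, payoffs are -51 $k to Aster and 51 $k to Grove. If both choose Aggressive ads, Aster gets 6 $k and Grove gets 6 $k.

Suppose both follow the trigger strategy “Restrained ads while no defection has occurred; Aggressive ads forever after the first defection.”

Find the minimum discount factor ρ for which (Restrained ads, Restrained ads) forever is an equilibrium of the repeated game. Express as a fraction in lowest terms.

Under grim trigger the critical discount factor is (T−C)/(T−P) with T = 51, C = 13, P = 6.
ρ* = (51−13)/(51−6) = 38/45.

38/45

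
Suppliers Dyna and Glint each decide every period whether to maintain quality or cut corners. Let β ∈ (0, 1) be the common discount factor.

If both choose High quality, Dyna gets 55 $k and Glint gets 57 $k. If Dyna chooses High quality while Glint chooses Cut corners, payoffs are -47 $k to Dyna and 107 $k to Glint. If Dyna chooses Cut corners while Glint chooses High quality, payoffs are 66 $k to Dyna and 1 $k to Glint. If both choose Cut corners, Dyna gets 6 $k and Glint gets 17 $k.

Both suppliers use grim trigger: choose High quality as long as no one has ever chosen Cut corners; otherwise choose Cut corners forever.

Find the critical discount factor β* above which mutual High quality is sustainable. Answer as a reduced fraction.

5/9

Dyna's threshold: (66−55)/(66−6) = 11/60.
Glint's threshold: (107−57)/(107−17) = 5/9.
11/60 < 5/9, so Glint binds and β* = 5/9.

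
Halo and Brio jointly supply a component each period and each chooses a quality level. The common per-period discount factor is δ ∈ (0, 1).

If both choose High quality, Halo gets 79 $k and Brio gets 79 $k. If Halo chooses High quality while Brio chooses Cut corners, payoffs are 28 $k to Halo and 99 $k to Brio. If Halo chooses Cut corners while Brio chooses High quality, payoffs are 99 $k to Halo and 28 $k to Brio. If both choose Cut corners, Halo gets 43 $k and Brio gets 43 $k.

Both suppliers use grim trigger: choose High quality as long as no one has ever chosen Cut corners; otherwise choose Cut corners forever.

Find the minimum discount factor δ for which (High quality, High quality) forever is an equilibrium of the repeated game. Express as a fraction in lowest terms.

One-period gain from deviating is 99 − 79 = 20. The loss is 79 − 43 = 36 in every subsequent period, with present value 36·δ/(1−δ).
Deviation is unprofitable when 36·δ/(1−δ) ≥ 20, i.e. δ/(1−δ) ≥ 5/9.
Equivalently δ ≥ 20/(20+36) = 5/14.

5/14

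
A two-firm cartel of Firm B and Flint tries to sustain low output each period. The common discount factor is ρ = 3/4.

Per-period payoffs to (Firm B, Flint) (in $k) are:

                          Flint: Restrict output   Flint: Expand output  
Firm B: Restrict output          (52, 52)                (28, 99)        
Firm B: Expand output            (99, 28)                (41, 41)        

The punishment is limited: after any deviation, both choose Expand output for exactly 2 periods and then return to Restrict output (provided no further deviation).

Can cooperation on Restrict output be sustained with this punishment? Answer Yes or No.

IC: ρ+…+ρ^2 ≥ (99−52)/(52−41) = 47/11.
At ρ = 3/4: partial sum = 1.3125 < 4.2727. Cooperation not sustainable.

No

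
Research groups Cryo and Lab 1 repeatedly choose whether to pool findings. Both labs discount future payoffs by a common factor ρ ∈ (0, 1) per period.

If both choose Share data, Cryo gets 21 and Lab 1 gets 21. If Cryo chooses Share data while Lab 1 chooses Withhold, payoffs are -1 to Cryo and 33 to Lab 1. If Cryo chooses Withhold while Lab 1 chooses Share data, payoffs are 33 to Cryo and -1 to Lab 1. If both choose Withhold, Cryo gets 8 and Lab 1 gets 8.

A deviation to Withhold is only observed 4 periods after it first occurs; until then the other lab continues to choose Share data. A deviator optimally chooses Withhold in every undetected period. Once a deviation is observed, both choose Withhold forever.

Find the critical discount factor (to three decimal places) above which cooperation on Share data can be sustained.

0.832

Deviating for the 4 undetected periods gains 33−21 = 12 per period over cooperation, then loses 21−8 = 13 per period forever once punishment starts.
Gain: 12(1 + ρ + … + ρ^3); loss: 13·ρ^4/(1−ρ).
No profitable deviation ⇔ 12(1−ρ^4) ≤ 13·ρ^4, i.e. ρ^4 ≥ 12/(12+13) = 12/25.
Hence ρ ≥ (12/25)^(1/4) ≈ 0.832.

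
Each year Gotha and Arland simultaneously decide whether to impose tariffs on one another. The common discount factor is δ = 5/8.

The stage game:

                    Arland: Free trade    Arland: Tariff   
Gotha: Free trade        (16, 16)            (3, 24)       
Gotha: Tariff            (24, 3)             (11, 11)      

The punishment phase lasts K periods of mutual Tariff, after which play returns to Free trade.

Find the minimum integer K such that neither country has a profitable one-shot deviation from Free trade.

7

Need Σ_{k=1}^{K} δ^k ≥ (24−16)/(16−11) = 1.6000 at δ = 5/8.
At K = 6 the sum is 1.5673 < 1.6000; at K = 7 it is 1.6046 ≥ 1.6000.
So the minimum punishment length is K = 7.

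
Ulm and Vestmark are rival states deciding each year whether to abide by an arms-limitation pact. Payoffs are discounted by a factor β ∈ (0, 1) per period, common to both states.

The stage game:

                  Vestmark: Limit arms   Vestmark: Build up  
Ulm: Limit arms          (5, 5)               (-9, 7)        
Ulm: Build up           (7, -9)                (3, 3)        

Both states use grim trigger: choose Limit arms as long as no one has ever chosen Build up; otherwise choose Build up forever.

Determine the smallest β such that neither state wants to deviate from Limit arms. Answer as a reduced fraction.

5/(1−β) ≥ 7 + 3β/(1−β)
5 ≥ 7 − 4β
β ≥ 2/4 = 1/2.

1/2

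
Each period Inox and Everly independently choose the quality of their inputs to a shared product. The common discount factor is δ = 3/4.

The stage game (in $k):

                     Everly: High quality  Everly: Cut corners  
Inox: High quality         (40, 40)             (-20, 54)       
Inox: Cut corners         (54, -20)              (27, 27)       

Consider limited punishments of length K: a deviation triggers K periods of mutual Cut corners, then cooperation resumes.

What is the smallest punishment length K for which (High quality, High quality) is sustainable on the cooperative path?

IC: δ(1−δ^K)/(1−δ) ≥ (54−40)/(40−27) = 14/13.
With δ = 3/4: need 1 − δ^K ≥ 14/13·(1−3/4)/(3/4), i.e. δ^K ≤ 0.6410.
Since (3/4)^1 = 0.7500 and (3/4)^2 = 0.5625, the smallest such K is 2.

2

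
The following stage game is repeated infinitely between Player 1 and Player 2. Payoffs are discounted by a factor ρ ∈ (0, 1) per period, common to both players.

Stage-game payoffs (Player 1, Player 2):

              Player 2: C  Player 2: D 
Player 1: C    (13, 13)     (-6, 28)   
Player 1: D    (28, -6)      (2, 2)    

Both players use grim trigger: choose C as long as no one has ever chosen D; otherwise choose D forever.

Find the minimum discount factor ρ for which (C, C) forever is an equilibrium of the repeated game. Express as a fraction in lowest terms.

15/26

13/(1−ρ) ≥ 28 + 2ρ/(1−ρ)
13 ≥ 28 − 26ρ
ρ ≥ 15/26.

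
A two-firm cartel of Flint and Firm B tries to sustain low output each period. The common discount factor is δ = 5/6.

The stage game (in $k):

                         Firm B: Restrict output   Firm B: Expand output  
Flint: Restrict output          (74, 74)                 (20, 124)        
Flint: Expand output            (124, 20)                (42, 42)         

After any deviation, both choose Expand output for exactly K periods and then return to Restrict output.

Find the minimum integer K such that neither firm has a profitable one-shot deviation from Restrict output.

No profitable deviation requires (74−42)(δ+…+δ^K) ≥ 124−74, i.e. δ+…+δ^K ≥ 25/16 ≈ 1.5625.
With δ = 5/6, the partial sums are K=1: 0.8333, K=2: 1.5278, K=3: 2.1065.
K = 3 is the first length at which the sum reaches 1.5625.

3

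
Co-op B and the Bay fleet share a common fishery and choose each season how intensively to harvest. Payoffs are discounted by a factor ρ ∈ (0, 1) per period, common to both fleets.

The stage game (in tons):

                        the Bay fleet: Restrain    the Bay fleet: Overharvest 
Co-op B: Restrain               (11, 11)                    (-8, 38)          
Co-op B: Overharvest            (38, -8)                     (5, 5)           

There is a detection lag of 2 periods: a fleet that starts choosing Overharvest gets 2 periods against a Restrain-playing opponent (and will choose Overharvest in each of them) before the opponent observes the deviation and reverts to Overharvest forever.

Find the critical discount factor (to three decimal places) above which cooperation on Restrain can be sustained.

0.905

Deviating for the 2 undetected periods gains 38−11 = 27 per period over cooperation, then loses 11−5 = 6 per period forever once punishment starts.
Gain: 27(1 + ρ + … + ρ^1); loss: 6·ρ^2/(1−ρ).
No profitable deviation ⇔ 27(1−ρ^2) ≤ 6·ρ^2, i.e. ρ^2 ≥ 27/(27+6) = 9/11.
Hence ρ ≥ (9/11)^(1/2) ≈ 0.905.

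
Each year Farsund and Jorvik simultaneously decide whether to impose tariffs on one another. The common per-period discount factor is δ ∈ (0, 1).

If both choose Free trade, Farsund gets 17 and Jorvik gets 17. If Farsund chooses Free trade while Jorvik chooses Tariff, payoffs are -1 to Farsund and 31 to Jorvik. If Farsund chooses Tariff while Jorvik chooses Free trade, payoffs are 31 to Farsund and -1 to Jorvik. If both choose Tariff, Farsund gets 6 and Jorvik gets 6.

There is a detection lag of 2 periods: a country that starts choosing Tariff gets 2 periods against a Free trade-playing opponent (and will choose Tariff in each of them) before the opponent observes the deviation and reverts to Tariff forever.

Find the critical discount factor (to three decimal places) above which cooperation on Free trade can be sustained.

A deviator earns 31 for 2 periods, then 6 forever; cooperating earns 17 forever. Multiplying the IC by (1−δ):
17 ≥ 31(1−δ^2) + 6δ^2, so 25·δ^2 ≥ 14 and δ^2 ≥ 14/25.
δ ≥ (14/25)^(1/2) ≈ 0.748.

0.748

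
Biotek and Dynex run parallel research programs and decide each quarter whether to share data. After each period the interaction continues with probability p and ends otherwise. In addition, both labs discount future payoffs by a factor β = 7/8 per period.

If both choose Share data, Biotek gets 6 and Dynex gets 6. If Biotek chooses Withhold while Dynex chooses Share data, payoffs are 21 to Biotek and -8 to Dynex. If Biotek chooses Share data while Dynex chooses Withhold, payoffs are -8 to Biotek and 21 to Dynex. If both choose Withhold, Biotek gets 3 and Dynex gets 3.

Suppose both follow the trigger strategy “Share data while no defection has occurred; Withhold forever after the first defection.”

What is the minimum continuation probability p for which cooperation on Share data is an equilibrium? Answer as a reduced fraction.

20/21

With continuation probability p and discount β, the effective per-period discount factor is βp.
Grim-trigger IC: βp ≥ (21−6)/(21−3) = 5/6.
So p ≥ (5/6)/(7/8) = 20/21.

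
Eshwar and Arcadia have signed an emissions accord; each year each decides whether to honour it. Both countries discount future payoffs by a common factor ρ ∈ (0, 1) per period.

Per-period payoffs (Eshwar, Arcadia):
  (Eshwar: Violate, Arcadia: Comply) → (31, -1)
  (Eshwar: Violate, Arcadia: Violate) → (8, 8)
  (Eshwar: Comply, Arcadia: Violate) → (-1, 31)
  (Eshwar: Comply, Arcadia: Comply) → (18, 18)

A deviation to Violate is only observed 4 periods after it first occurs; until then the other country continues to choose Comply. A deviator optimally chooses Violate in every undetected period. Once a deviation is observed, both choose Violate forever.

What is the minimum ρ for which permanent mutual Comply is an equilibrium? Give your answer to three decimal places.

0.867

Deviating for the 4 undetected periods gains 31−18 = 13 per period over cooperation, then loses 18−8 = 10 per period forever once punishment starts.
Gain: 13(1 + ρ + … + ρ^3); loss: 10·ρ^4/(1−ρ).
No profitable deviation ⇔ 13(1−ρ^4) ≤ 10·ρ^4, i.e. ρ^4 ≥ 13/(13+10) = 13/23.
Hence ρ ≥ (13/23)^(1/4) ≈ 0.867.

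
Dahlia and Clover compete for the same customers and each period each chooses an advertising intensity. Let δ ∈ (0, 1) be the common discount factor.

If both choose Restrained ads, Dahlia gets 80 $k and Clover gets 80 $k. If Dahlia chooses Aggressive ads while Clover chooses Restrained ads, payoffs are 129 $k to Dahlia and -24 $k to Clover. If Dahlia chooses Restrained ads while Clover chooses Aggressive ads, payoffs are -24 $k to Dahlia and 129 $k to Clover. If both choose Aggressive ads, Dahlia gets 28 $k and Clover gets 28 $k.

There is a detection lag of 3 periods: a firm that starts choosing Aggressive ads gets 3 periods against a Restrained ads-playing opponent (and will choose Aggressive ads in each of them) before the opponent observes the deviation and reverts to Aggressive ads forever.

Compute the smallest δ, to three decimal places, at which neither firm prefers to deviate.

The best deviation is to choose Aggressive ads for all 3 undetected periods, earning 129 each, then 28 forever once detected.
Deviation value: 129(1−δ^3)/(1−δ) + 28δ^3/(1−δ); cooperation value: 80/(1−δ).
IC: 80 ≥ 129(1−δ^3) + 28δ^3 = 129 − 101δ^3.
So δ^3 ≥ 49/101, giving δ ≥ (49/101)^(1/3) ≈ 0.786.

0.786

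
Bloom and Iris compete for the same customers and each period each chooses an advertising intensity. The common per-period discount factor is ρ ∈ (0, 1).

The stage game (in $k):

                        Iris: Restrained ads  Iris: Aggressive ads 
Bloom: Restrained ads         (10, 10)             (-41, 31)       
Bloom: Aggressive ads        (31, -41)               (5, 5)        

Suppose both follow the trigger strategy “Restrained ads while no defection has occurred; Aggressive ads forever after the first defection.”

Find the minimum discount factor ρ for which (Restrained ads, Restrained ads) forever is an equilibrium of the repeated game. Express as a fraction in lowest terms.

10/(1−ρ) ≥ 31 + 5ρ/(1−ρ)
10 ≥ 31 − 26ρ
ρ ≥ 21/26.

21/26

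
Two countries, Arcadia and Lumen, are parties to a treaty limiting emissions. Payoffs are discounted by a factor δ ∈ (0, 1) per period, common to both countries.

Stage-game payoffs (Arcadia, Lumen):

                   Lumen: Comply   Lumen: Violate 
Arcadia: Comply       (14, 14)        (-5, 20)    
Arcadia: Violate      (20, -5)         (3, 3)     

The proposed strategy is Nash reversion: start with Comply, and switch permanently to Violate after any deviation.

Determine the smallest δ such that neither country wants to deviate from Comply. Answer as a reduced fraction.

Cooperation forever yields 14 each period: 14/(1−δ).
Deviating yields 20 once, then 3 forever: 20 + 3δ/(1−δ).
No profitable deviation requires 14/(1−δ) ≥ 20 + 3δ/(1−δ).
Multiplying by (1−δ): 14 ≥ 20(1−δ) + 3δ = 20 − 17δ.
So 17δ ≥ 6, i.e. δ ≥ 6/17.

6/17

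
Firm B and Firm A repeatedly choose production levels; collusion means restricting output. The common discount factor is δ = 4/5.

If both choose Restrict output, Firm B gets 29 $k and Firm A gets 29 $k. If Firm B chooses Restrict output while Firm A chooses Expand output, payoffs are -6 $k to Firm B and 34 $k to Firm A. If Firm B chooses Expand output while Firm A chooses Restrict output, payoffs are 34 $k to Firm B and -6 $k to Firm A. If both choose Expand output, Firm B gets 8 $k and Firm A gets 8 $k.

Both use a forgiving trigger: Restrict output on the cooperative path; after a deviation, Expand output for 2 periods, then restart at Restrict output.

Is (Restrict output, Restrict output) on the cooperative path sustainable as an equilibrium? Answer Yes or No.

Yes

Comparing payoff streams over the 3 periods until play realigns: cooperate → 29(1+δ+…+δ^2); deviate → 34 + 8(δ+…+δ^2).
Cooperation is sustained iff (29−8)(δ+…+δ^2) ≥ 34−29.
δ+…+δ^2 = 4/5·(1−(4/5)^2)/(1−4/5) = 1.4400, and (34−29)/(29−8) = 0.2381.
1.4400 ≥ 0.2381, so cooperation is sustainable.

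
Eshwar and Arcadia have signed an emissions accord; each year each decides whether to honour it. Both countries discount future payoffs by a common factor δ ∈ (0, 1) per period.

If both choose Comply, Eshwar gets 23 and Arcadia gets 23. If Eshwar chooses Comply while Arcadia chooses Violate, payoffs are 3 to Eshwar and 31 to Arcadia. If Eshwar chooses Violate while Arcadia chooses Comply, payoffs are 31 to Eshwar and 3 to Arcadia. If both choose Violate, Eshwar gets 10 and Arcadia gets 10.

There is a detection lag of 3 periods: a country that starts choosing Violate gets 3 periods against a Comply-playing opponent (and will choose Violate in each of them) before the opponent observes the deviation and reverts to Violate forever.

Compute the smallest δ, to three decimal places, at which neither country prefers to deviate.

0.725

Deviating for the 3 undetected periods gains 31−23 = 8 per period over cooperation, then loses 23−10 = 13 per period forever once punishment starts.
Gain: 8(1 + δ + … + δ^2); loss: 13·δ^3/(1−δ).
No profitable deviation ⇔ 8(1−δ^3) ≤ 13·δ^3, i.e. δ^3 ≥ 8/(8+13) = 8/21.
Hence δ ≥ (8/21)^(1/3) ≈ 0.725.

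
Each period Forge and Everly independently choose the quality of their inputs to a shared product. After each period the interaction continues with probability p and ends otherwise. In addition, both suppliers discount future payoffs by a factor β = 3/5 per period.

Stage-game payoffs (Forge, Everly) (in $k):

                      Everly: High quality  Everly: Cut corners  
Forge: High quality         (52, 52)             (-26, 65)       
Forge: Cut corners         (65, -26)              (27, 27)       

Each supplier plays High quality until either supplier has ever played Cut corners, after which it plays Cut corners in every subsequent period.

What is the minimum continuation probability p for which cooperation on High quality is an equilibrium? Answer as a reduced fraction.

Expected continuation weight on next period's payoff is β·p = 3/5·p, which plays the role of the discount factor.
Cooperation requires 3/5·p ≥ (65−52)/(65−27) = 13/38, hence p ≥ 65/114.

65/114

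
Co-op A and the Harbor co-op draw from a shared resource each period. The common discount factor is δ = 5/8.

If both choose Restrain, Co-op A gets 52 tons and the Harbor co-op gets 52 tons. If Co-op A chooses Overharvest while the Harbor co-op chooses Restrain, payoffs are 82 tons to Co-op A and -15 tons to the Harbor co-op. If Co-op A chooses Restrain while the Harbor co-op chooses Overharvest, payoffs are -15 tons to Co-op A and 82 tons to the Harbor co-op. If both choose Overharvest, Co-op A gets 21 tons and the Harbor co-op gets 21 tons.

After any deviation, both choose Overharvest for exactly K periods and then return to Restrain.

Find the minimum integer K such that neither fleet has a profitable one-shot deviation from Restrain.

2

IC: δ(1−δ^K)/(1−δ) ≥ (82−52)/(52−21) = 30/31.
With δ = 5/8: need 1 − δ^K ≥ 30/31·(1−5/8)/(5/8), i.e. δ^K ≤ 0.4194.
Since (5/8)^1 = 0.6250 and (5/8)^2 = 0.3906, the smallest such K is 2.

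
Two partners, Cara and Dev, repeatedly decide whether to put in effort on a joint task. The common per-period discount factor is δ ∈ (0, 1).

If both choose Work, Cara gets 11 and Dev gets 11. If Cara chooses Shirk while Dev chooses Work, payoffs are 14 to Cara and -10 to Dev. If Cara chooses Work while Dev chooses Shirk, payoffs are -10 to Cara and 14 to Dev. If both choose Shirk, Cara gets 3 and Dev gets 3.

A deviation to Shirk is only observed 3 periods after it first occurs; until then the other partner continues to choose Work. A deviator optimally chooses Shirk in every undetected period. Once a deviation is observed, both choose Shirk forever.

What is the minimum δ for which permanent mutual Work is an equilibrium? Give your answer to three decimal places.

0.648

Deviating for the 3 undetected periods gains 14−11 = 3 per period over cooperation, then loses 11−3 = 8 per period forever once punishment starts.
Gain: 3(1 + δ + … + δ^2); loss: 8·δ^3/(1−δ).
No profitable deviation ⇔ 3(1−δ^3) ≤ 8·δ^3, i.e. δ^3 ≥ 3/(3+8) = 3/11.
Hence δ ≥ (3/11)^(1/3) ≈ 0.648.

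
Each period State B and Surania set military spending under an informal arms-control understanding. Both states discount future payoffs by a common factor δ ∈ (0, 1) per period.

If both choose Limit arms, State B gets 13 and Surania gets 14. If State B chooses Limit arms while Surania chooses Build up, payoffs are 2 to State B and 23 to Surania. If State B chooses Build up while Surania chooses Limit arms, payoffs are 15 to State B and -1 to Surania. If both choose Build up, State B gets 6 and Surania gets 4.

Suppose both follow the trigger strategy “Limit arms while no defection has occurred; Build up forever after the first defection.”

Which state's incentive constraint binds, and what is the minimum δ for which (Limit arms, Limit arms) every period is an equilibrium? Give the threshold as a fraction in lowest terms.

Surania; δ ≥ 9/19

State B's threshold: (15−13)/(15−6) = 2/9.
Surania's threshold: (23−14)/(23−4) = 9/19.
2/9 < 9/19, so Surania binds and δ* = 9/19.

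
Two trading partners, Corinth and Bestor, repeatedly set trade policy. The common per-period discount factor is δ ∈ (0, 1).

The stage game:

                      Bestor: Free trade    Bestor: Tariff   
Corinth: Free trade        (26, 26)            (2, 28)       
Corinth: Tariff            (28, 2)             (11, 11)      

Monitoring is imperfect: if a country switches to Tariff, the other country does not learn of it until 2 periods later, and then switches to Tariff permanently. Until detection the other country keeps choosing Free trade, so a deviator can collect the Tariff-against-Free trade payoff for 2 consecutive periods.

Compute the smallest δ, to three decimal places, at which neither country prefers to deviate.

0.343

A deviator earns 28 for 2 periods, then 11 forever; cooperating earns 26 forever. Multiplying the IC by (1−δ):
26 ≥ 28(1−δ^2) + 11δ^2, so 17·δ^2 ≥ 2 and δ^2 ≥ 2/17.
δ ≥ (2/17)^(1/2) ≈ 0.343.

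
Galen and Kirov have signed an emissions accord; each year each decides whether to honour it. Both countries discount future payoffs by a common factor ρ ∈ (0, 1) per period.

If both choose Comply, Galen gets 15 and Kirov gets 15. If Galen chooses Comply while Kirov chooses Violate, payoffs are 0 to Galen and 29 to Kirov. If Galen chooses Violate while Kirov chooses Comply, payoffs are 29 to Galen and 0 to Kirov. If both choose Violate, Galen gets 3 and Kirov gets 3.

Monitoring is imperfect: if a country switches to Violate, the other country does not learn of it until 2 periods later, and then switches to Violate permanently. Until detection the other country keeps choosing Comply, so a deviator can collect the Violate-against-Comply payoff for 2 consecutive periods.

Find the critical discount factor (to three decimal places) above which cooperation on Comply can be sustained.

0.734

Deviating for the 2 undetected periods gains 29−15 = 14 per period over cooperation, then loses 15−3 = 12 per period forever once punishment starts.
Gain: 14(1 + ρ + … + ρ^1); loss: 12·ρ^2/(1−ρ).
No profitable deviation ⇔ 14(1−ρ^2) ≤ 12·ρ^2, i.e. ρ^2 ≥ 14/(14+12) = 7/13.
Hence ρ ≥ (7/13)^(1/2) ≈ 0.734.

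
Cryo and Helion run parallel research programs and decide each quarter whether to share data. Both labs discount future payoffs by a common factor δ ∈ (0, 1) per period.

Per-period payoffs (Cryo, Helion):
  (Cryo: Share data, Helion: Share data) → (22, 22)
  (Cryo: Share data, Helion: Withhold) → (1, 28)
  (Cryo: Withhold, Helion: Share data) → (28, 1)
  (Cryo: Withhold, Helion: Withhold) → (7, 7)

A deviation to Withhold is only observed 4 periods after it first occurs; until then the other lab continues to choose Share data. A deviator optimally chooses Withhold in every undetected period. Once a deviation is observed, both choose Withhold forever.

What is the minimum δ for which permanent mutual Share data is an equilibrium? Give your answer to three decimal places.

A deviator earns 28 for 4 periods, then 7 forever; cooperating earns 22 forever. Multiplying the IC by (1−δ):
22 ≥ 28(1−δ^4) + 7δ^4, so 21·δ^4 ≥ 6 and δ^4 ≥ 2/7.
δ ≥ (2/7)^(1/4) ≈ 0.731.

0.731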